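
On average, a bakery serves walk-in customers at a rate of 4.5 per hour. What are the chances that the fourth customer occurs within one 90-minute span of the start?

0.9042

Over the interval, μ = 4.5 × 1.5 = 6.75 (a 90-minute span = 1.5 hours).
The fourth arrival falls in the interval iff at least 4 events occur there: P(S_4 ≤ t) = P(N ≥ 4) = 1 − P(N ≤ 3) ≈ 0.9042.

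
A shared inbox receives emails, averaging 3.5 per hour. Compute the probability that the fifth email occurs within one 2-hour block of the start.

Over the interval, μ = 3.5 × 2 = 7 (a 2-hour block = 2 hours).
The fifth arrival falls in the interval iff at least 5 events occur there: P(S_5 ≤ t) = P(N ≥ 5) = 1 − P(N ≤ 4) ≈ 0.8270.

0.8270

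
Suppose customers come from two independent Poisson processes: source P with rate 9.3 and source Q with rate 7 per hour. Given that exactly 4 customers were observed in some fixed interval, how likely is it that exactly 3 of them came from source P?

0.3190

Given the total, each event is independently from source P with probability p = λ_P/(λ_P+λ_Q) = 9.3/16.3 ≈ 0.5706.
So K ~ Binomial(4, 9.3/16.3): P(K = 3) = C(4,3) · (9.3/16.3)^3 · (7/16.3)^1 ≈ 0.3190.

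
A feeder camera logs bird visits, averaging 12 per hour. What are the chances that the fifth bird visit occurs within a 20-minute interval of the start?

Over the interval, μ = 12 × 1/3 = 4 (a 20-minute interval = 1/3 hours).
The fifth arrival falls in the interval iff at least 5 events occur there: P(S_5 ≤ t) = P(N ≥ 5) = 1 − P(N ≤ 4) ≈ 0.3712.

0.3712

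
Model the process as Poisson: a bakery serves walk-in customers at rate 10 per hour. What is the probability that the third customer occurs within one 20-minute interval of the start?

0.6472

Over the interval, μ = 10 × 1/3 ≈ 3.33333 (a 20-minute interval = 1/3 hours).
The third arrival falls in the interval iff at least 3 events occur there: P(S_3 ≤ t) = P(N ≥ 3) = 1 − P(N ≤ 2) ≈ 0.6472.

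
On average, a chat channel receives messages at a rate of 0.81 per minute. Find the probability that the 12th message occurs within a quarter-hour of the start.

Over the interval, μ = 0.81 × 15 = 12.15 (a quarter-hour = 15 minutes).
The 12th arrival falls in the interval iff at least 12 events occur there: P(S_12 ≤ t) = P(N ≥ 12) = 1 − P(N ≤ 11) ≈ 0.5554.

0.5554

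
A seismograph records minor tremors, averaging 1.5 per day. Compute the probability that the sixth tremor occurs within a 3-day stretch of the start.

Over the interval, μ = 1.5 × 3 = 4.5 (a 3-day stretch = 3 days).
The sixth arrival falls in the interval iff at least 6 events occur there: P(S_6 ≤ t) = P(N ≥ 6) = 1 − P(N ≤ 5) ≈ 0.2971.

0.2971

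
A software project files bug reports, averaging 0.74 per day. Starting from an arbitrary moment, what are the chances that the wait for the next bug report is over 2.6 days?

The wait for the next event is exponential with rate λ = 0.74 per day.
P(T > 2.6) = e^(−λt) = e^(−0.74 × 2.6) = e^(−1.924) ≈ 0.1460.

0.1460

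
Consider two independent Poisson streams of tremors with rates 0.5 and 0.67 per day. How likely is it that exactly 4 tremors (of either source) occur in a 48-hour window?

Independent Poisson processes superpose: combined rate λ = 0.5 + 0.67 = 1.17 per day.
Over the interval, μ = 1.17 × 2 = 2.34 (a 48-hour window = 2 days).
P(N = 4) = e^(−2.34) · 2.34^4/4! ≈ 0.1203.

0.1203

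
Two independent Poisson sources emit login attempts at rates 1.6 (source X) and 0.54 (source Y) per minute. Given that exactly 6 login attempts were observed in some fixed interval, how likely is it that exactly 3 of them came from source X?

Given the total, each event is independently from source X with probability p = λ_X/(λ_X+λ_Y) = 1.6/2.14 ≈ 0.7477.
So K ~ Binomial(6, 1.6/2.14): P(K = 3) = C(6,3) · (1.6/2.14)^3 · (0.54/2.14)^3 ≈ 0.1343.

0.1343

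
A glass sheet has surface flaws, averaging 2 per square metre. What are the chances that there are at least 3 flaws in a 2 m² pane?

0.7619

Over the interval, μ = 2 × 2 = 4 (a 2 m² pane = 2 square metres).
P(N ≥ 3) = 1 − P(N ≤ 2) = 1 − Σ_{j=0}^{2} e^(−μ) μ^j/j! ≈ 0.7619.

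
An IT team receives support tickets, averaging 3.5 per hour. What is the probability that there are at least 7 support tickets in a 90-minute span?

0.2752

Over the interval, μ = 3.5 × 1.5 = 5.25 (a 90-minute span = 1.5 hours).
P(N ≥ 7) = 1 − P(N ≤ 6) = 1 − Σ_{j=0}^{6} e^(−μ) μ^j/j! ≈ 0.2752.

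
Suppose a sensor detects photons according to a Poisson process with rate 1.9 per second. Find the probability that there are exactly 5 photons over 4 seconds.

Over the interval, μ = 1.9 × 4 = 7.6 (4 seconds).
P(N = 5) = e^(−μ) μ^5/5! = e^(−7.6) · 7.6^5/120 ≈ 0.1057.

0.1057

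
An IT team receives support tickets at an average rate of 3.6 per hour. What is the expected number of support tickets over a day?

86.4

E[N] = λt = 3.6 × 24 = 86.4 (a day = 24 hours).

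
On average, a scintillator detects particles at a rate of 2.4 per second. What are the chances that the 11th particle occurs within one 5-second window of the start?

Over the interval, μ = 2.4 × 5 = 12 (a 5-second window = 5 seconds).
The 11th arrival falls in the interval iff at least 11 events occur there: P(S_11 ≤ t) = P(N ≥ 11) = 1 − P(N ≤ 10) ≈ 0.6528.

0.6528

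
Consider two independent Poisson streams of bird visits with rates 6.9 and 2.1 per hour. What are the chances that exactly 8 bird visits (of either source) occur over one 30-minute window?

0.0463

Independent Poisson processes superpose: combined rate λ = 6.9 + 2.1 = 9 per hour.
Over the interval, μ = 9 × 0.5 = 4.5 (a 30-minute window = 0.5 hours).
P(N = 8) = e^(−4.5) · 4.5^8/8! ≈ 0.0463.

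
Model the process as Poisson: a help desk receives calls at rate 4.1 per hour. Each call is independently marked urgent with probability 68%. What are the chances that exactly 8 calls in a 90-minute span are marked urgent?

Thinning: the calls that are marked urgent themselves form a Poisson process with rate 0.68 × 4.1 = 2.788 per hour.
Over the interval, μ = 2.788 × 1.5 = 4.182 (a 90-minute span = 1.5 hours).
P(N = 8) = e^(−4.182) · 4.182^8/8! ≈ 0.0354.

0.0354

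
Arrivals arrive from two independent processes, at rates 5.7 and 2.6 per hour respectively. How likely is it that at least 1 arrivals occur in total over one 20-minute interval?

Independent Poisson processes superpose: combined rate λ = 5.7 + 2.6 = 8.3 per hour.
Over the interval, μ = 8.3 × 1/3 ≈ 2.76667 (a 20-minute interval = 1/3 hours).
P(N ≥ 1) = 1 − P(N ≤ 0) ≈ 0.9371.

0.9371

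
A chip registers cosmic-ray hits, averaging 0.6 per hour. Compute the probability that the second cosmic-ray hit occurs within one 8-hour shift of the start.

Over the interval, μ = 0.6 × 8 = 4.8 (an 8-hour shift = 8 hours).
The second arrival falls in the interval iff at least 2 events occur there: P(S_2 ≤ t) = P(N ≥ 2) = 1 − P(N ≤ 1) ≈ 0.9523.

0.9523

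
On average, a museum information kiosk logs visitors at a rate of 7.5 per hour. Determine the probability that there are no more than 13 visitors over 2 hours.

0.3632

Over the interval, μ = 7.5 × 2 = 15 (2 hours).
P(N ≤ 13) = Σ_{j=0}^{13} e^(−μ) μ^j/j! ≈ 0.3632.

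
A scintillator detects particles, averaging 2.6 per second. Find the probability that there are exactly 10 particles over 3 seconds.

Over the interval, μ = 2.6 × 3 = 7.8 (3 seconds).
P(N = 10) = e^(−μ) μ^10/10! = e^(−7.8) · 7.8^10/3628800 ≈ 0.0941.

0.0941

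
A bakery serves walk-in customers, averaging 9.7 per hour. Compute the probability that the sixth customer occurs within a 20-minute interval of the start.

0.1092

Over the interval, μ = 9.7 × 1/3 ≈ 3.23333 (a 20-minute interval = 1/3 hours).
The sixth arrival falls in the interval iff at least 6 events occur there: P(S_6 ≤ t) = P(N ≥ 6) = 1 − P(N ≤ 5) ≈ 0.1092.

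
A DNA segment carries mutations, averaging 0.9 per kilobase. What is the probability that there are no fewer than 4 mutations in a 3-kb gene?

0.2859

Over the interval, μ = 0.9 × 3 = 2.7 (a 3-kb gene = 3 kilobases).
P(N ≥ 4) = 1 − P(N ≤ 3) = 1 − Σ_{j=0}^{3} e^(−μ) μ^j/j! ≈ 0.2859.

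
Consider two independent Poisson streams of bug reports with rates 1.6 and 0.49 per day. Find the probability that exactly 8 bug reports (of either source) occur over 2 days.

0.0354

Independent Poisson processes superpose: combined rate λ = 1.6 + 0.49 = 2.09 per day.
Over the interval, μ = 2.09 × 2 = 4.18 (2 days).
P(N = 8) = e^(−4.18) · 4.18^8/8! ≈ 0.0354.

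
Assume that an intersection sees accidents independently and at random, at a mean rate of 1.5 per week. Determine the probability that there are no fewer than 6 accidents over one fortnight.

0.0839

Over the interval, μ = 1.5 × 2 = 3 (a fortnight = 2 weeks).
P(N ≥ 6) = 1 − P(N ≤ 5) = 1 − Σ_{j=0}^{5} e^(−μ) μ^j/j! ≈ 0.0839.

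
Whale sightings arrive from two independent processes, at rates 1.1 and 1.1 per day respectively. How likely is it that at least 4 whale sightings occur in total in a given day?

0.1806

Independent Poisson processes superpose: combined rate λ = 1.1 + 1.1 = 2.2 per day.
So μ = 2.2.
P(N ≥ 4) = 1 − P(N ≤ 3) ≈ 0.1806.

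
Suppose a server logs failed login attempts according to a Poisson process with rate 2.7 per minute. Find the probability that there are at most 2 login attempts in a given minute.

With mean μ = 2.7 per minute,
P(N ≤ 2) = Σ_{j=0}^{2} e^(−μ) μ^j/j! ≈ 0.4936.

0.4936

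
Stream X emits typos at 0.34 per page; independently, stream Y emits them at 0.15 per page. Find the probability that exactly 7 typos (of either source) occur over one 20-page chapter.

Independent Poisson processes superpose: combined rate λ = 0.34 + 0.15 = 0.49 per page.
Over the interval, μ = 0.49 × 20 = 9.8 (a 20-page chapter = 20 pages).
P(N = 7) = e^(−9.8) · 9.8^7/7! ≈ 0.0955.

0.0955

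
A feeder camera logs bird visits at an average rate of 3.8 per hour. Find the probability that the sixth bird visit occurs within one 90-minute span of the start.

0.5050

Over the interval, μ = 3.8 × 1.5 = 5.7 (a 90-minute span = 1.5 hours).
The sixth arrival falls in the interval iff at least 6 events occur there: P(S_6 ≤ t) = P(N ≥ 6) = 1 − P(N ≤ 5) ≈ 0.5050.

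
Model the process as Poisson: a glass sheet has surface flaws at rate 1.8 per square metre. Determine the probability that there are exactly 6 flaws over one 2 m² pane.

Over the interval, μ = 1.8 × 2 = 3.6 (a 2 m² pane = 2 square metres).
P(N = 6) = e^(−μ) μ^6/6! = e^(−3.6) · 3.6^6/720 ≈ 0.0826.

0.0826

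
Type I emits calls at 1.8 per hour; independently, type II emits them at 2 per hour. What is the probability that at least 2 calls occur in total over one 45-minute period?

0.7773

Independent Poisson processes superpose: combined rate λ = 1.8 + 2 = 3.8 per hour.
Over the interval, μ = 3.8 × 0.75 = 2.85 (a 45-minute period = 0.75 hours).
P(N ≥ 2) = 1 − P(N ≤ 1) ≈ 0.7773.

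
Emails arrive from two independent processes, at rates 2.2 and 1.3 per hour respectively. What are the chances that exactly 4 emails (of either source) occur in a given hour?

0.1888

Independent Poisson processes superpose: combined rate λ = 2.2 + 1.3 = 3.5 per hour.
So μ = 3.5.
P(N = 4) = e^(−3.5) · 3.5^4/4! ≈ 0.1888.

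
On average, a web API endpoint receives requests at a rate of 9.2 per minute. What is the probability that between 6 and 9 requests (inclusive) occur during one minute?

With mean μ = 9.2 per minute,
P(6 ≤ N ≤ 9) = Σ_{j=6}^{9} e^(−9.2) · 9.2^j/j! ≈ 0.4570.

0.4570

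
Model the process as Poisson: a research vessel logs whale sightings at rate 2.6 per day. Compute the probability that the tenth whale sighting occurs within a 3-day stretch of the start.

0.2589

Over the interval, μ = 2.6 × 3 = 7.8 (a 3-day stretch = 3 days).
The tenth arrival falls in the interval iff at least 10 events occur there: P(S_10 ≤ t) = P(N ≥ 10) = 1 − P(N ≤ 9) ≈ 0.2589.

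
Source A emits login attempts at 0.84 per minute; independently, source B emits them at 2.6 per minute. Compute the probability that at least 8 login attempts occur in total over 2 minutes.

Independent Poisson processes superpose: combined rate λ = 0.84 + 2.6 = 3.44 per minute.
Over the interval, μ = 3.44 × 2 = 6.88 (2 minutes).
P(N ≥ 8) = 1 − P(N ≤ 7) ≈ 0.3834.

0.3834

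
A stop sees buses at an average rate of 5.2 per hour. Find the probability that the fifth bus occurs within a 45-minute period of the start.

0.3516

Over the interval, μ = 5.2 × 0.75 = 3.9 (a 45-minute period = 0.75 hours).
The fifth arrival falls in the interval iff at least 5 events occur there: P(S_5 ≤ t) = P(N ≥ 5) = 1 − P(N ≤ 4) ≈ 0.3516.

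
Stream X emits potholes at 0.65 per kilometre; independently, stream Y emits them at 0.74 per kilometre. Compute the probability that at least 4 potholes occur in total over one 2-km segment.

0.3036

Independent Poisson processes superpose: combined rate λ = 0.65 + 0.74 = 1.39 per kilometre.
Over the interval, μ = 1.39 × 2 = 2.78 (a 2-km segment = 2 kilometres).
P(N ≥ 4) = 1 − P(N ≤ 3) ≈ 0.3036.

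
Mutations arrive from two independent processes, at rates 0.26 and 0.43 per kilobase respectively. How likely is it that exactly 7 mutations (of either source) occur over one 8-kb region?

0.1241

Independent Poisson processes superpose: combined rate λ = 0.26 + 0.43 = 0.69 per kilobase.
Over the interval, μ = 0.69 × 8 = 5.52 (an 8-kb region = 8 kilobases).
P(N = 7) = e^(−5.52) · 5.52^7/7! ≈ 0.1241.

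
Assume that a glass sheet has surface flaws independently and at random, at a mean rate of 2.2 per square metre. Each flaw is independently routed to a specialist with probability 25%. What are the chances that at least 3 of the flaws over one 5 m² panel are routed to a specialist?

Thinning: the flaws that are routed to a specialist themselves form a Poisson process with rate 0.25 × 2.2 = 0.55 per square metre.
Over the interval, μ = 0.55 × 5 = 2.75 (a 5 m² panel = 5 square metres).
P(N ≥ 3) = 1 − P(N ≤ 2) ≈ 0.5185.

0.5185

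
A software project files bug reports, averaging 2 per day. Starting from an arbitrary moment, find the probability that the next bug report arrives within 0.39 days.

0.5416

Inter-arrival times are exponential with rate λ = 2 per day.
P(T ≤ 0.39) = 1 − e^(−λt) = 1 − e^(−2 × 0.39) = 1 − e^(−0.78) ≈ 0.5416.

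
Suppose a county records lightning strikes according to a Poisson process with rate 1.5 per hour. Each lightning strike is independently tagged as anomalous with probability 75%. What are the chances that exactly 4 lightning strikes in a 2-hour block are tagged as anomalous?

0.1126

Thinning: the lightning strikes that are tagged as anomalous themselves form a Poisson process with rate 0.75 × 1.5 = 1.125 per hour.
Over the interval, μ = 1.125 × 2 = 2.25 (a 2-hour block = 2 hours).
P(N = 4) = e^(−2.25) · 2.25^4/4! ≈ 0.1126.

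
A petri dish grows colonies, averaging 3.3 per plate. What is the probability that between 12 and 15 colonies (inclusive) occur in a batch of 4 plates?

0.4125

Over the interval, μ = 3.3 × 4 = 13.2 (a batch of 4 plates = 4 plates).
P(12 ≤ N ≤ 15) = Σ_{j=12}^{15} e^(−13.2) · 13.2^j/j! ≈ 0.4125.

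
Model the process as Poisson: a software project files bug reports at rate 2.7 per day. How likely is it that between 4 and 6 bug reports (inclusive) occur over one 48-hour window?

0.4884

Over the interval, μ = 2.7 × 2 = 5.4 (a 48-hour window = 2 days).
P(4 ≤ N ≤ 6) = Σ_{j=4}^{6} e^(−5.4) · 5.4^j/j! ≈ 0.4884.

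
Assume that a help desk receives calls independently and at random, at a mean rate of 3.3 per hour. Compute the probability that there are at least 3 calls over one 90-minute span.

0.8711

Over the interval, μ = 3.3 × 1.5 = 4.95 (a 90-minute span = 1.5 hours).
P(N ≥ 3) = 1 − P(N ≤ 2) = 1 − Σ_{j=0}^{2} e^(−μ) μ^j/j! ≈ 0.8711.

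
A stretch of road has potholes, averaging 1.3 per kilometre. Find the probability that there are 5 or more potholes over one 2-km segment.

0.1226

Over the interval, μ = 1.3 × 2 = 2.6 (a 2-km segment = 2 kilometres).
P(N ≥ 5) = 1 − P(N ≤ 4) = 1 − Σ_{j=0}^{4} e^(−μ) μ^j/j! ≈ 0.1226.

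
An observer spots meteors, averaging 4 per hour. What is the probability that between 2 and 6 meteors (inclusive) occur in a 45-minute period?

Over the interval, μ = 4 × 0.75 = 3 (a 45-minute period = 0.75 hours).
P(2 ≤ N ≤ 6) = Σ_{j=2}^{6} e^(−3) · 3^j/j! ≈ 0.7673.

0.7673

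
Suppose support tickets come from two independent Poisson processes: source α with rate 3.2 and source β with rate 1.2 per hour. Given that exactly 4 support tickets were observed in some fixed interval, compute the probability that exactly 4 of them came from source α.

0.2798

Given the total, each event is independently from source α with probability p = λ_α/(λ_α+λ_β) = 3.2/4.4 ≈ 0.7273.
So K ~ Binomial(4, 3.2/4.4): P(K = 4) = C(4,4) · (3.2/4.4)^4 · (1.2/4.4)^0 ≈ 0.2798.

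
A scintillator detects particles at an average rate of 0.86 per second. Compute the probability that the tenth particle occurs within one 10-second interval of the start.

0.3600

Over the interval, μ = 0.86 × 10 = 8.6 (a 10-second interval = 10 seconds).
The tenth arrival falls in the interval iff at least 10 events occur there: P(S_10 ≤ t) = P(N ≥ 10) = 1 − P(N ≤ 9) ≈ 0.3600.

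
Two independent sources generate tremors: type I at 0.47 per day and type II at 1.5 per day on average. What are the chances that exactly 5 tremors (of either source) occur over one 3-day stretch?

Independent Poisson processes superpose: combined rate λ = 0.47 + 1.5 = 1.97 per day.
Over the interval, μ = 1.97 × 3 = 5.91 (a 3-day stretch = 3 days).
P(N = 5) = e^(−5.91) · 5.91^5/5! ≈ 0.1630.

0.1630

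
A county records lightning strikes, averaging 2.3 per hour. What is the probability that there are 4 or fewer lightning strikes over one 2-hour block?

0.5132

Over the interval, μ = 2.3 × 2 = 4.6 (a 2-hour block = 2 hours).
P(N ≤ 4) = Σ_{j=0}^{4} e^(−μ) μ^j/j! ≈ 0.5132.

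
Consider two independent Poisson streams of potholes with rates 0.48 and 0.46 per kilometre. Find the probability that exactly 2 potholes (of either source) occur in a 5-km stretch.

0.1005

Independent Poisson processes superpose: combined rate λ = 0.48 + 0.46 = 0.94 per kilometre.
Over the interval, μ = 0.94 × 5 = 4.7 (a 5-km stretch = 5 kilometres).
P(N = 2) = e^(−4.7) · 4.7^2/2! ≈ 0.1005.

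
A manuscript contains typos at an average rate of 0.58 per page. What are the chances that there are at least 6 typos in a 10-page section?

0.5217

Over the interval, μ = 0.58 × 10 = 5.8 (a 10-page section = 10 pages).
P(N ≥ 6) = 1 − P(N ≤ 5) = 1 − Σ_{j=0}^{5} e^(−μ) μ^j/j! ≈ 0.5217.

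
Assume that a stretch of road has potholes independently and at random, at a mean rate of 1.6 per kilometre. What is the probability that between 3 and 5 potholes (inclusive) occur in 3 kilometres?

Over the interval, μ = 1.6 × 3 = 4.8 (3 kilometres).
P(3 ≤ N ≤ 5) = Σ_{j=3}^{5} e^(−4.8) · 4.8^j/j! ≈ 0.5085.

0.5085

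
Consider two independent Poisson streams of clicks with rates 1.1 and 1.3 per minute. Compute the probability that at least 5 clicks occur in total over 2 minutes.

Independent Poisson processes superpose: combined rate λ = 1.1 + 1.3 = 2.4 per minute.
Over the interval, μ = 2.4 × 2 = 4.8 (2 minutes).
P(N ≥ 5) = 1 − P(N ≤ 4) ≈ 0.5237.

0.5237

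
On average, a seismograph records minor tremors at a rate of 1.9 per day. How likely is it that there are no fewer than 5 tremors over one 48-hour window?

Over the interval, μ = 1.9 × 2 = 3.8 (a 48-hour window = 2 days).
P(N ≥ 5) = 1 − P(N ≤ 4) = 1 − Σ_{j=0}^{4} e^(−μ) μ^j/j! ≈ 0.3322.

0.3322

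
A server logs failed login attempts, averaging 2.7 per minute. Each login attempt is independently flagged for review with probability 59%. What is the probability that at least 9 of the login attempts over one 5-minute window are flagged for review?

Thinning: the login attempts that are flagged for review themselves form a Poisson process with rate 0.59 × 2.7 = 1.593 per minute.
Over the interval, μ = 1.593 × 5 = 7.965 (a 5-minute window = 5 minutes).
P(N ≥ 9) = 1 − P(N ≤ 8) ≈ 0.4026.

0.4026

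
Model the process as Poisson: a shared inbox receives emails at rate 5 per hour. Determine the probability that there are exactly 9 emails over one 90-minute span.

0.1144

Over the interval, μ = 5 × 1.5 = 7.5 (a 90-minute span = 1.5 hours).
P(N = 9) = e^(−μ) μ^9/9! = e^(−7.5) · 7.5^9/362880 ≈ 0.1144.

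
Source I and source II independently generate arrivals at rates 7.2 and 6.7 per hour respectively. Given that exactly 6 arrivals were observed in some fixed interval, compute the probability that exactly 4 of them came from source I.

0.2509

Given the total, each event is independently from source I with probability p = λ_I/(λ_I+λ_II) = 7.2/13.9 ≈ 0.5180.
So K ~ Binomial(6, 7.2/13.9): P(K = 4) = C(6,4) · (7.2/13.9)^4 · (6.7/13.9)^2 ≈ 0.2509.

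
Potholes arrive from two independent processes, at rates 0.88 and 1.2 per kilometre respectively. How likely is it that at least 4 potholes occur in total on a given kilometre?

0.1576

Independent Poisson processes superpose: combined rate λ = 0.88 + 1.2 = 2.08 per kilometre.
So μ = 2.08.
P(N ≥ 4) = 1 − P(N ≤ 3) ≈ 0.1576.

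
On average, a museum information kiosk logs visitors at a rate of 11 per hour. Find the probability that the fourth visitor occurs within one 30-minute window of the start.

0.7983

Over the interval, μ = 11 × 0.5 = 5.5 (a 30-minute window = 0.5 hours).
The fourth arrival falls in the interval iff at least 4 events occur there: P(S_4 ≤ t) = P(N ≥ 4) = 1 − P(N ≤ 3) ≈ 0.7983.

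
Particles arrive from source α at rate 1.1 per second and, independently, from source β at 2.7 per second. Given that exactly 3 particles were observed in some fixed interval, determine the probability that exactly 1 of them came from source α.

Given the total, each event is independently from source α with probability p = λ_α/(λ_α+λ_β) = 1.1/3.8 ≈ 0.2895.
So K ~ Binomial(3, 1.1/3.8): P(K = 1) = C(3,1) · (1.1/3.8)^1 · (2.7/3.8)^2 ≈ 0.4384.

0.4384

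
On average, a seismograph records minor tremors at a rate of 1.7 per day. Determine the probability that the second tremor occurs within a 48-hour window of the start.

0.8532

Over the interval, μ = 1.7 × 2 = 3.4 (a 48-hour window = 2 days).
The second arrival falls in the interval iff at least 2 events occur there: P(S_2 ≤ t) = P(N ≥ 2) = 1 − P(N ≤ 1) ≈ 0.8532.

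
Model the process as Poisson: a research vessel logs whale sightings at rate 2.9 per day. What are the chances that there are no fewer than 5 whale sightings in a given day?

With mean μ = 2.9 per day,
P(N ≥ 5) = 1 − P(N ≤ 4) = 1 − Σ_{j=0}^{4} e^(−μ) μ^j/j! ≈ 0.1682.

0.1682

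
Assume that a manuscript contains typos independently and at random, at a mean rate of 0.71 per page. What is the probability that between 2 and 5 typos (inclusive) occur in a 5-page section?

0.7202

Over the interval, μ = 0.71 × 5 = 3.55 (a 5-page section = 5 pages).
P(2 ≤ N ≤ 5) = Σ_{j=2}^{5} e^(−3.55) · 3.55^j/j! ≈ 0.7202.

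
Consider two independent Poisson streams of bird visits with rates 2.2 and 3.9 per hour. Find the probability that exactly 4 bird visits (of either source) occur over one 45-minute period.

0.1881

Independent Poisson processes superpose: combined rate λ = 2.2 + 3.9 = 6.1 per hour.
Over the interval, μ = 6.1 × 0.75 = 4.575 (a 45-minute period = 0.75 hours).
P(N = 4) = e^(−4.575) · 4.575^4/4! ≈ 0.1881.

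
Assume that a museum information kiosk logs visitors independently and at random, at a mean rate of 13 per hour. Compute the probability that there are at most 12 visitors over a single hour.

0.4631

With mean μ = 13 per hour,
P(N ≤ 12) = Σ_{j=0}^{12} e^(−μ) μ^j/j! ≈ 0.4631.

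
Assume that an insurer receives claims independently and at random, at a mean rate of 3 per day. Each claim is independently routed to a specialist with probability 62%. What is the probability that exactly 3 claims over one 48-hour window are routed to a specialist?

Thinning: the claims that are routed to a specialist themselves form a Poisson process with rate 0.62 × 3 = 1.86 per day.
Over the interval, μ = 1.86 × 2 = 3.72 (a 48-hour window = 2 days).
P(N = 3) = e^(−3.72) · 3.72^3/3! ≈ 0.2079.

0.2079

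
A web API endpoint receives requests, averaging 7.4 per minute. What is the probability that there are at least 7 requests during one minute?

With mean μ = 7.4 per minute,
P(N ≥ 7) = 1 − P(N ≤ 6) = 1 − Σ_{j=0}^{6} e^(−μ) μ^j/j! ≈ 0.6080.

0.6080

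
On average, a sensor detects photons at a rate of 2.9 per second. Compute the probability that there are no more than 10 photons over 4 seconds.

0.3905

Over the interval, μ = 2.9 × 4 = 11.6 (4 seconds).
P(N ≤ 10) = Σ_{j=0}^{10} e^(−μ) μ^j/j! ≈ 0.3905.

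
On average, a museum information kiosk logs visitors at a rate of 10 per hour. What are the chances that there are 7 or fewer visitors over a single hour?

With mean μ = 10 per hour,
P(N ≤ 7) = Σ_{j=0}^{7} e^(−μ) μ^j/j! ≈ 0.2202.

0.2202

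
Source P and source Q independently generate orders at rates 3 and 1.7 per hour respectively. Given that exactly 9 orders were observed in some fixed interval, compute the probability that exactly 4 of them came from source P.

0.1295

Given the total, each event is independently from source P with probability p = λ_P/(λ_P+λ_Q) = 3/4.7 ≈ 0.6383.
So K ~ Binomial(9, 3/4.7): P(K = 4) = C(9,4) · (3/4.7)^4 · (1.7/4.7)^5 ≈ 0.1295.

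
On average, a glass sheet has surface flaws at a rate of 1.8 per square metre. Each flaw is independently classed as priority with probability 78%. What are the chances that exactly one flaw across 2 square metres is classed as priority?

Thinning: the flaws that are classed as priority themselves form a Poisson process with rate 0.78 × 1.8 = 1.404 per square metre.
Over the interval, μ = 1.404 × 2 = 2.808 (2 square metres).
P(N = 1) = e^(−2.808) · 2.808^1/1! ≈ 0.1694.

0.1694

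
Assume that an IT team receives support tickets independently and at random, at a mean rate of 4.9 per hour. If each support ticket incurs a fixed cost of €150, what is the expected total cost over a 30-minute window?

E[N] = 4.9 × 0.5 = 2.45 (a 30-minute window = 0.5 hours); E[cost] = 2.45 × €150 = €367.5.

€367.5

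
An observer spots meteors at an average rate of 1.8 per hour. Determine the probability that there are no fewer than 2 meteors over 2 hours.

Over the interval, μ = 1.8 × 2 = 3.6 (2 hours).
P(N ≥ 2) = 1 − P(N ≤ 1) = 1 − Σ_{j=0}^{1} e^(−μ) μ^j/j! ≈ 0.8743.

0.8743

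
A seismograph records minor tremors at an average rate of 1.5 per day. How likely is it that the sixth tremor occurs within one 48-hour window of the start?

Over the interval, μ = 1.5 × 2 = 3 (a 48-hour window = 2 days).
The sixth arrival falls in the interval iff at least 6 events occur there: P(S_6 ≤ t) = P(N ≥ 6) = 1 − P(N ≤ 5) ≈ 0.0839.

0.0839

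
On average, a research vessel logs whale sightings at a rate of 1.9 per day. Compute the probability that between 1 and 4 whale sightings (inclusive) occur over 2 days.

0.6455

Over the interval, μ = 1.9 × 2 = 3.8 (2 days).
P(1 ≤ N ≤ 4) = Σ_{j=1}^{4} e^(−3.8) · 3.8^j/j! ≈ 0.6455.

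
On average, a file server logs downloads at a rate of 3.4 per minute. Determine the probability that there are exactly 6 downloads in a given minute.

With mean μ = 3.4 per minute,
P(N = 6) = e^(−μ) μ^6/6! = e^(−3.4) · 3.4^6/720 ≈ 0.0716.

0.0716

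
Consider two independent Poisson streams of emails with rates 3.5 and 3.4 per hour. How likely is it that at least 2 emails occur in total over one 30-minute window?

0.8587

Independent Poisson processes superpose: combined rate λ = 3.5 + 3.4 = 6.9 per hour.
Over the interval, μ = 6.9 × 0.5 = 3.45 (a 30-minute window = 0.5 hours).
P(N ≥ 2) = 1 − P(N ≤ 1) ≈ 0.8587.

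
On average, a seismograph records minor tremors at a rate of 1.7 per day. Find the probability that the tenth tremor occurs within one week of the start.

0.7488

Over the interval, μ = 1.7 × 7 = 11.9 (a week = 7 days).
The tenth arrival falls in the interval iff at least 10 events occur there: P(S_10 ≤ t) = P(N ≥ 10) = 1 − P(N ≤ 9) ≈ 0.7488.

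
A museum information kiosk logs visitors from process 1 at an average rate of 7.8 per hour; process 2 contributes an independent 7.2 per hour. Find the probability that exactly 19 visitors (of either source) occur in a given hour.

0.0557

Independent Poisson processes superpose: combined rate λ = 7.8 + 7.2 = 15 per hour.
So μ = 15.
P(N = 19) = e^(−15) · 15^19/19! ≈ 0.0557.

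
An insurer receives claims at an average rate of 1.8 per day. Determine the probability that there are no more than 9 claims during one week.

0.1939

Over the interval, μ = 1.8 × 7 = 12.6 (a week = 7 days).
P(N ≤ 9) = Σ_{j=0}^{9} e^(−μ) μ^j/j! ≈ 0.1939.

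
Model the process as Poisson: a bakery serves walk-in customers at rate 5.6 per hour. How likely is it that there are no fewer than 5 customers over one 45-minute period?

Over the interval, μ = 5.6 × 0.75 = 4.2 (a 45-minute period = 0.75 hours).
P(N ≥ 5) = 1 − P(N ≤ 4) = 1 − Σ_{j=0}^{4} e^(−μ) μ^j/j! ≈ 0.4102.

0.4102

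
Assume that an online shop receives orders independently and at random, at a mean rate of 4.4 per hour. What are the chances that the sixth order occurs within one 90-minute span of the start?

0.6453

Over the interval, μ = 4.4 × 1.5 = 6.6 (a 90-minute span = 1.5 hours).
The sixth arrival falls in the interval iff at least 6 events occur there: P(S_6 ≤ t) = P(N ≥ 6) = 1 − P(N ≤ 5) ≈ 0.6453.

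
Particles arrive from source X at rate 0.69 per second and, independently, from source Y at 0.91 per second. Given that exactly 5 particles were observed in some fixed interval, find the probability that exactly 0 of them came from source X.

0.0595

Given the total, each event is independently from source X with probability p = λ_X/(λ_X+λ_Y) = 0.69/1.6 ≈ 0.4312.
So K ~ Binomial(5, 0.69/1.6): P(K = 0) = C(5,0) · (0.69/1.6)^0 · (0.91/1.6)^5 ≈ 0.0595.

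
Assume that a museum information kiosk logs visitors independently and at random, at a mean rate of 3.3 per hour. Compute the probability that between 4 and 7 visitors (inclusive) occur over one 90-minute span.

Over the interval, μ = 3.3 × 1.5 = 4.95 (a 90-minute span = 1.5 hours).
P(4 ≤ N ≤ 7) = Σ_{j=4}^{7} e^(−4.95) · 4.95^j/j! ≈ 0.5997.

0.5997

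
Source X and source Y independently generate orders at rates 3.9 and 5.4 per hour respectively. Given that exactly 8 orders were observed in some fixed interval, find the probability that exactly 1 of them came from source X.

Given the total, each event is independently from source X with probability p = λ_X/(λ_X+λ_Y) = 3.9/9.3 ≈ 0.4194.
So K ~ Binomial(8, 3.9/9.3): P(K = 1) = C(8,1) · (3.9/9.3)^1 · (5.4/9.3)^7 ≈ 0.0747.

0.0747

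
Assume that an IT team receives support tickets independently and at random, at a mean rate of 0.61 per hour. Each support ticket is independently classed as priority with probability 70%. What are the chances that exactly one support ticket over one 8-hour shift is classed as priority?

Thinning: the support tickets that are classed as priority themselves form a Poisson process with rate 0.7 × 0.61 = 0.427 per hour.
Over the interval, μ = 0.427 × 8 = 3.416 (an 8-hour shift = 8 hours).
P(N = 1) = e^(−3.416) · 3.416^1/1! ≈ 0.1122.

0.1122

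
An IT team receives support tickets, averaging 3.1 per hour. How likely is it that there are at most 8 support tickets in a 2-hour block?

Over the interval, μ = 3.1 × 2 = 6.2 (a 2-hour block = 2 hours).
P(N ≤ 8) = Σ_{j=0}^{8} e^(−μ) μ^j/j! ≈ 0.8259.

0.8259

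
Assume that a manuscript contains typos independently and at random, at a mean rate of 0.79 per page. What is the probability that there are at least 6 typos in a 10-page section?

0.7994

Over the interval, μ = 0.79 × 10 = 7.9 (a 10-page section = 10 pages).
P(N ≥ 6) = 1 − P(N ≤ 5) = 1 − Σ_{j=0}^{5} e^(−μ) μ^j/j! ≈ 0.7994.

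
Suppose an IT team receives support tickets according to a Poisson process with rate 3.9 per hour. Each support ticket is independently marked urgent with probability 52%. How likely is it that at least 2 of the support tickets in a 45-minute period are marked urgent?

Thinning: the support tickets that are marked urgent themselves form a Poisson process with rate 0.52 × 3.9 = 2.028 per hour.
Over the interval, μ = 2.028 × 0.75 = 1.521 (a 45-minute period = 0.75 hours).
P(N ≥ 2) = 1 − P(N ≤ 1) ≈ 0.4492.

0.4492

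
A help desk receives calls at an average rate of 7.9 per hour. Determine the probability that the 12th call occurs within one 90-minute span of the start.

0.5211

Over the interval, μ = 7.9 × 1.5 = 11.85 (a 90-minute span = 1.5 hours).
The 12th arrival falls in the interval iff at least 12 events occur there: P(S_12 ≤ t) = P(N ≥ 12) = 1 − P(N ≤ 11) ≈ 0.5211.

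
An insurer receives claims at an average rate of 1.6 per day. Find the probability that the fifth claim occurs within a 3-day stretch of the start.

Over the interval, μ = 1.6 × 3 = 4.8 (a 3-day stretch = 3 days).
The fifth arrival falls in the interval iff at least 5 events occur there: P(S_5 ≤ t) = P(N ≥ 5) = 1 − P(N ≤ 4) ≈ 0.5237.

0.5237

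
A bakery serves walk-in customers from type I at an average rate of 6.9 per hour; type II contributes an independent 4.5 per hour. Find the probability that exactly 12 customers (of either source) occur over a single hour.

Independent Poisson processes superpose: combined rate λ = 6.9 + 4.5 = 11.4 per hour.
So μ = 11.4.
P(N = 12) = e^(−11.4) · 11.4^12/12! ≈ 0.1126.

0.1126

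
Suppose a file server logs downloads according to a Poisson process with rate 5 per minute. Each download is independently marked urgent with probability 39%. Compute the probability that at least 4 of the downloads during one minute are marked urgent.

0.1340

Thinning: the downloads that are marked urgent themselves form a Poisson process with rate 0.39 × 5 = 1.95 per minute.
So μ = 1.95.
P(N ≥ 4) = 1 − P(N ≤ 3) ≈ 0.1340.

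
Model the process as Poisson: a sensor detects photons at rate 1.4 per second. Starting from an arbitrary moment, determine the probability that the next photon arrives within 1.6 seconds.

0.8935

Inter-arrival times are exponential with rate λ = 1.4 per second.
P(T ≤ 1.6) = 1 − e^(−λt) = 1 − e^(−1.4 × 1.6) = 1 − e^(−2.24) ≈ 0.8935.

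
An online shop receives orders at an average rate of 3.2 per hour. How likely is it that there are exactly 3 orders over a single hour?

0.2226

With mean μ = 3.2 per hour,
P(N = 3) = e^(−μ) μ^3/3! = e^(−3.2) · 3.2^3/6 ≈ 0.2226.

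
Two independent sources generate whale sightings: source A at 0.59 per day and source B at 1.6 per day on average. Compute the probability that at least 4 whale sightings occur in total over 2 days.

Independent Poisson processes superpose: combined rate λ = 0.59 + 1.6 = 2.19 per day.
Over the interval, μ = 2.19 × 2 = 4.38 (2 days).
P(N ≥ 4) = 1 − P(N ≤ 3) ≈ 0.6371.

0.6371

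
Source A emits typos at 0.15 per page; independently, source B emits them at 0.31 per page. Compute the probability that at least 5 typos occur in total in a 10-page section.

0.4868

Independent Poisson processes superpose: combined rate λ = 0.15 + 0.31 = 0.46 per page.
Over the interval, μ = 0.46 × 10 = 4.6 (a 10-page section = 10 pages).
P(N ≥ 5) = 1 − P(N ≤ 4) ≈ 0.4868.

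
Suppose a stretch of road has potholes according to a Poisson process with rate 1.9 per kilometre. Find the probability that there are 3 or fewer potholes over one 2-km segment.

Over the interval, μ = 1.9 × 2 = 3.8 (a 2-km segment = 2 kilometres).
P(N ≤ 3) = Σ_{j=0}^{3} e^(−μ) μ^j/j! ≈ 0.4735.

0.4735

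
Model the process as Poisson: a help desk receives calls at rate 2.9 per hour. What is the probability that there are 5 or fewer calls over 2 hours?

Over the interval, μ = 2.9 × 2 = 5.8 (2 hours).
P(N ≤ 5) = Σ_{j=0}^{5} e^(−μ) μ^j/j! ≈ 0.4783.

0.4783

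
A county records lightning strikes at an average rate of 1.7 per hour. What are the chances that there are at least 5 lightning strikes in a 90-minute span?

Over the interval, μ = 1.7 × 1.5 = 2.55 (a 90-minute span = 1.5 hours).
P(N ≥ 5) = 1 − P(N ≤ 4) = 1 − Σ_{j=0}^{4} e^(−μ) μ^j/j! ≈ 0.1156.

0.1156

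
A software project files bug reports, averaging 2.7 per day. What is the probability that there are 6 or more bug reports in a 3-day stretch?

0.8178

Over the interval, μ = 2.7 × 3 = 8.1 (a 3-day stretch = 3 days).
P(N ≥ 6) = 1 − P(N ≤ 5) = 1 − Σ_{j=0}^{5} e^(−μ) μ^j/j! ≈ 0.8178.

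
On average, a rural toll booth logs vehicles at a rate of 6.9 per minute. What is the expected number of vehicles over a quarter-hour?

103.5

E[N] = λt = 6.9 × 15 = 103.5 (a quarter-hour = 15 minutes).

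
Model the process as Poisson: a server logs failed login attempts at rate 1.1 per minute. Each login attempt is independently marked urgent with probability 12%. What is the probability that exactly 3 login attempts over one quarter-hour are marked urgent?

Thinning: the login attempts that are marked urgent themselves form a Poisson process with rate 0.12 × 1.1 = 0.132 per minute.
Over the interval, μ = 0.132 × 15 = 1.98 (a quarter-hour = 15 minutes).
P(N = 3) = e^(−1.98) · 1.98^3/3! ≈ 0.1786.

0.1786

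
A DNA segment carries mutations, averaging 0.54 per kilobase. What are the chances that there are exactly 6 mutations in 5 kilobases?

Over the interval, μ = 0.54 × 5 = 2.7 (5 kilobases).
P(N = 6) = e^(−μ) μ^6/6! = e^(−2.7) · 2.7^6/720 ≈ 0.0362.

0.0362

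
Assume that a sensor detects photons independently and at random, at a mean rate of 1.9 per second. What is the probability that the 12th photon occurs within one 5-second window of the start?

Over the interval, μ = 1.9 × 5 = 9.5 (a 5-second window = 5 seconds).
The 12th arrival falls in the interval iff at least 12 events occur there: P(S_12 ≤ t) = P(N ≥ 12) = 1 − P(N ≤ 11) ≈ 0.2480.

0.2480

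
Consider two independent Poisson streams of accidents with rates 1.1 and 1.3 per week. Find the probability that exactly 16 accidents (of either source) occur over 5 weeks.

Independent Poisson processes superpose: combined rate λ = 1.1 + 1.3 = 2.4 per week.
Over the interval, μ = 2.4 × 5 = 12 (5 weeks).
P(N = 16) = e^(−12) · 12^16/16! ≈ 0.0543.

0.0543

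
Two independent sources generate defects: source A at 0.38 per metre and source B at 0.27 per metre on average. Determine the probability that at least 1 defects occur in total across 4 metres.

Independent Poisson processes superpose: combined rate λ = 0.38 + 0.27 = 0.65 per metre.
Over the interval, μ = 0.65 × 4 = 2.6 (4 metres).
P(N ≥ 1) = 1 − P(N ≤ 0) ≈ 0.9257.

0.9257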